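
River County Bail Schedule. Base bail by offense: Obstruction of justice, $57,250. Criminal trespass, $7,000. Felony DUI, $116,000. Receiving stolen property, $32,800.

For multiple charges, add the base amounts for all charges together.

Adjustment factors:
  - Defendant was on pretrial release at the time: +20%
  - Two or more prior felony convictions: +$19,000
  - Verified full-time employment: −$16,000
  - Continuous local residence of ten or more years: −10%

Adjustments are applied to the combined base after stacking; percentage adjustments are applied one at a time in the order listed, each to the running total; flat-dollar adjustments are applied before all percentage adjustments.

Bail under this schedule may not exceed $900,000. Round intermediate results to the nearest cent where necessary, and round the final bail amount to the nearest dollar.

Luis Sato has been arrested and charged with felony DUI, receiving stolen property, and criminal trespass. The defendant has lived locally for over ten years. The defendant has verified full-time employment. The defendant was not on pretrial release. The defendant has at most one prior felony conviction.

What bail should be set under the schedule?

Base amounts from the schedule: felony DUI $116,000; receiving stolen property $32,800; criminal trespass $7,000.
Stacking rule: sum of all bases. $116,000 + $32,800 + $7,000 = $155,800.
Verified full-time employment (−$16,000 flat): $155,800 − $16,000 = $139,800.
Continuous local residence of ten or more years (−10%): $139,800 × 0.9 = $125,820.
$125,820 is within the $900,000 maximum.

$125,820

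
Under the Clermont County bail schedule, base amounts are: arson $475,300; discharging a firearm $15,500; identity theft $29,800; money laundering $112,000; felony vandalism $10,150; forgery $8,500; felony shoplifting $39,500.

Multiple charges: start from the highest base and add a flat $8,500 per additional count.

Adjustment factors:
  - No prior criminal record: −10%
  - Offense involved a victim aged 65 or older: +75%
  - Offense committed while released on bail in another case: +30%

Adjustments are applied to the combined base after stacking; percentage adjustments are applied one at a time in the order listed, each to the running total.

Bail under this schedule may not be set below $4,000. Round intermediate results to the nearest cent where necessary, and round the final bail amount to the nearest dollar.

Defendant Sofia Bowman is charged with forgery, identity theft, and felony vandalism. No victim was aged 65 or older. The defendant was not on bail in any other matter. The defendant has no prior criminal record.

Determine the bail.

$42,120

Base amounts from the schedule: forgery $8,500; identity theft $29,800; felony vandalism $10,150.
Stacking rule: highest base plus $8,500 per additional charge. Highest is identity theft at $29,800; 2 additional charges → +$17,000. Combined base = $46,800.
No prior criminal record (−10%): $46,800 × 0.9 = $42,120.
$42,120 is at or above the $4,000 minimum.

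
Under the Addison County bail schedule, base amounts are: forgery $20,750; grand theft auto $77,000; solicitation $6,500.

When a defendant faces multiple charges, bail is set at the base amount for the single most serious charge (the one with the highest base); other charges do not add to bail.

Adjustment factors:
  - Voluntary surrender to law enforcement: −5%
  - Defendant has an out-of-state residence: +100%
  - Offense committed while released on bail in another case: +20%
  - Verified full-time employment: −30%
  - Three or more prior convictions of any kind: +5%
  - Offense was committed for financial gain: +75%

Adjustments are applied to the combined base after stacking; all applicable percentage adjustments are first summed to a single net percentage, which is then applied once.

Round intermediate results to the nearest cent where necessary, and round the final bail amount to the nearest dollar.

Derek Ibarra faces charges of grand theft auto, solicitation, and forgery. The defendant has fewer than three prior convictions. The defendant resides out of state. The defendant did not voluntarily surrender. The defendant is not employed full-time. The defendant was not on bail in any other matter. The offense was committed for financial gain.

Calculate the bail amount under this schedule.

$211,750

Base amounts from the schedule: grand theft auto $77,000; solicitation $6,500; forgery $20,750.
Stacking rule: use the highest base only. Highest is grand theft auto at $77,000. Combined base = $77,000.
Net percentage adjustment: +100% +75% = +175%. $77,000 × 2.75 = $211,750.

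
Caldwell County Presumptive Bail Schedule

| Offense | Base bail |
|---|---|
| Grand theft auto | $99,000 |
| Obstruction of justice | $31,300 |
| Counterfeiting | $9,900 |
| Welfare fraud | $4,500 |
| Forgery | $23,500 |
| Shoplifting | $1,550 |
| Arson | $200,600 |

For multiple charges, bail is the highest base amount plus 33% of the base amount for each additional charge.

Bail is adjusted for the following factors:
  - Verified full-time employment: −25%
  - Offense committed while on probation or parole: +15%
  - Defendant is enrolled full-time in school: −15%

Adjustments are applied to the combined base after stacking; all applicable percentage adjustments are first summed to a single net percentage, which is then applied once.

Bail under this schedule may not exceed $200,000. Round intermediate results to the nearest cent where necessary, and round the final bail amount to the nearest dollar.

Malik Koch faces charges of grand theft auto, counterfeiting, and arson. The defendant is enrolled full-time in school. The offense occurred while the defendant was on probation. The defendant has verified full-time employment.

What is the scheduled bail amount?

Base amounts from the schedule: grand theft auto $99,000; counterfeiting $9,900; arson $200,600.
Stacking rule: highest base plus 33% of each additional charge. Highest is arson at $200,600. Additional: $99,000 × 33% = $32,670; $9,900 × 33% = $3,267. Combined base = $200,600 + $35,937 = $236,537.
Net percentage adjustment: −25% +15% −15% = −25%. $236,537 × 0.75 = $177,402.75.
$177,402.75 is within the $200,000 maximum.
Rounded to the nearest dollar: $177,403.

$177,403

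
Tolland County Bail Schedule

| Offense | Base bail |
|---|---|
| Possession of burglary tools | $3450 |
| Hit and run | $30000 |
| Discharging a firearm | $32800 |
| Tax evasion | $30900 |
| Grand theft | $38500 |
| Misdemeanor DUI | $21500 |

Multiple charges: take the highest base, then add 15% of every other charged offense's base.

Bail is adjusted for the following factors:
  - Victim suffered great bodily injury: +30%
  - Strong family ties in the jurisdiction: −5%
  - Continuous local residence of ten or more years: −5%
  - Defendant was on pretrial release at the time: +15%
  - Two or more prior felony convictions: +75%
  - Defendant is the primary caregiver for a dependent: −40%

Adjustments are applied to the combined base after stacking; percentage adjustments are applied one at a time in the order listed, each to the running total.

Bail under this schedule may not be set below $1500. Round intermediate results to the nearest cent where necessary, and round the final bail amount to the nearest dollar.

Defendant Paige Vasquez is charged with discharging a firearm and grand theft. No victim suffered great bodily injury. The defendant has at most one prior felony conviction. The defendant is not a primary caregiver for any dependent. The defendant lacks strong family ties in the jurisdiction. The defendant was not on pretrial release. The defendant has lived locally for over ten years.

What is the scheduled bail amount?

Base amounts from the schedule: discharging a firearm $32800; grand theft $38500.
Stacking rule: highest base plus 15% of each additional charge. Highest is grand theft at $38500. Additional: $32800 × 15% = $4920. Combined base = $38500 + $4920 = $43420.
Continuous local residence of ten or more years (−5%): $43420 × 0.95 = $41249.
$41249 is at or above the $1500 minimum.

$41249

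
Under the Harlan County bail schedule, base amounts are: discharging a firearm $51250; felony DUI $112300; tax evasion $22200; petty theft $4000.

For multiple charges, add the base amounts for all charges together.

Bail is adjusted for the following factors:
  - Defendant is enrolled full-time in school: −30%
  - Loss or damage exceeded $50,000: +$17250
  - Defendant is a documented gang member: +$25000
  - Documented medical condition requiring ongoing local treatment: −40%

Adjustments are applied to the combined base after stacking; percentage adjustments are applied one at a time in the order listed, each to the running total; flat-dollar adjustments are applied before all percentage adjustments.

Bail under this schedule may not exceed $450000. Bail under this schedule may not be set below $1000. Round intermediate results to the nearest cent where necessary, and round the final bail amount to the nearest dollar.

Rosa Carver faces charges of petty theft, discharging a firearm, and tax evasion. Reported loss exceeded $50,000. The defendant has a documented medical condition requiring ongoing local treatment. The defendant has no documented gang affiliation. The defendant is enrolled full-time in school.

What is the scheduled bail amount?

$39774

Base amounts from the schedule: petty theft $4000; discharging a firearm $51250; tax evasion $22200.
Stacking rule: sum of all bases. $4000 + $51250 + $22200 = $77450.
Loss or damage exceeded $50,000 (+$17250 flat): $77450 + $17250 = $94700.
Defendant is enrolled full-time in school (−30%): $94700 × 0.7 = $66290.
Documented medical condition requiring ongoing local treatment (−40%): $66290 × 0.6 = $39774.
$39774 is within the $450000 maximum.
$39774 is at or above the $1000 minimum.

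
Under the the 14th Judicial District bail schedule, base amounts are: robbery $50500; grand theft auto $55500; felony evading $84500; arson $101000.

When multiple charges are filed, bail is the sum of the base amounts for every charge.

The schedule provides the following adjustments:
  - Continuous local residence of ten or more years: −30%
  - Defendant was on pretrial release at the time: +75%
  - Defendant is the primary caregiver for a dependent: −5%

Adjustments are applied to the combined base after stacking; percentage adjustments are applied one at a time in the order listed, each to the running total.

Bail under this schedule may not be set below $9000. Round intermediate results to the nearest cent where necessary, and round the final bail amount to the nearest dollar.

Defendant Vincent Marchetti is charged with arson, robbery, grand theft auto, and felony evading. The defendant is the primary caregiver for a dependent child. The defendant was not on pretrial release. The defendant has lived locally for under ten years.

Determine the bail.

Base amounts from the schedule: arson $101000; robbery $50500; grand theft auto $55500; felony evading $84500.
Stacking rule: sum of all bases. $101000 + $50500 + $55500 + $84500 = $291500.
Defendant is the primary caregiver for a dependent (−5%): $291500 × 0.95 = $276925.
$276925 is at or above the $9000 minimum.

$276925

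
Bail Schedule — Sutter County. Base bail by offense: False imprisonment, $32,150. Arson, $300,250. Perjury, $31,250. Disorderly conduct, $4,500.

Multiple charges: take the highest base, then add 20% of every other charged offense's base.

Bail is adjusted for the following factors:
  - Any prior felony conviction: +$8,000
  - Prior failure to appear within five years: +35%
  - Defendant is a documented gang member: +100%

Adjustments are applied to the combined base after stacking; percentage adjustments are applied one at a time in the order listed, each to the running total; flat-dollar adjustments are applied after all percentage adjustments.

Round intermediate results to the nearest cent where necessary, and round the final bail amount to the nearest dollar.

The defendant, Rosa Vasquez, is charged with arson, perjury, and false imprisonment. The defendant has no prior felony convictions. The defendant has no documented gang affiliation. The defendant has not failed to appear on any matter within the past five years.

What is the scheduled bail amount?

Base amounts from the schedule: arson $300,250; perjury $31,250; false imprisonment $32,150.
Stacking rule: highest base plus 20% of each additional charge. Highest is arson at $300,250. Additional: $31,250 × 20% = $6,250; $32,150 × 20% = $6,430. Combined base = $300,250 + $12,680 = $312,930.
No adjustment factors apply to this defendant.

$312,930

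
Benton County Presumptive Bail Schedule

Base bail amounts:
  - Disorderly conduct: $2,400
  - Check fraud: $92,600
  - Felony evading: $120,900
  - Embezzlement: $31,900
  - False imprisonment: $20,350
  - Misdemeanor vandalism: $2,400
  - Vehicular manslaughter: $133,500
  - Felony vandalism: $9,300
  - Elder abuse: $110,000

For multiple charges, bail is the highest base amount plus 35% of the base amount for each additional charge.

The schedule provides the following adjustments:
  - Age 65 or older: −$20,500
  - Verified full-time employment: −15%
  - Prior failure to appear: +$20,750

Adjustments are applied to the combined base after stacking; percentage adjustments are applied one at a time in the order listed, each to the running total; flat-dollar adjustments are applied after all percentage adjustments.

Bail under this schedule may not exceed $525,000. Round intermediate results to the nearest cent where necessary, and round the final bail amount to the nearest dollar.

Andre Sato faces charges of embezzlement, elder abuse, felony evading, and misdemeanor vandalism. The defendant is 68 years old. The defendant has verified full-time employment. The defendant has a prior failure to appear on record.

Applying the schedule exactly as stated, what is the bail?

Base amounts from the schedule: embezzlement $31,900; elder abuse $110,000; felony evading $120,900; misdemeanor vandalism $2,400.
Stacking rule: highest base plus 35% of each additional charge. Highest is felony evading at $120,900. Additional: $31,900 × 35% = $11,165; $110,000 × 35% = $38,500; $2,400 × 35% = $840. Combined base = $120,900 + $50,505 = $171,405.
Verified full-time employment (−15%): $171,405 × 0.85 = $145,694.25.
Age 65 or older (−$20,500 flat): $145,694.25 − $20,500 = $125,194.25.
Prior failure to appear (+$20,750 flat): $125,194.25 + $20,750 = $145,944.25.
$145,944.25 is within the $525,000 maximum.
Rounded to the nearest dollar: $145,944.

$145,944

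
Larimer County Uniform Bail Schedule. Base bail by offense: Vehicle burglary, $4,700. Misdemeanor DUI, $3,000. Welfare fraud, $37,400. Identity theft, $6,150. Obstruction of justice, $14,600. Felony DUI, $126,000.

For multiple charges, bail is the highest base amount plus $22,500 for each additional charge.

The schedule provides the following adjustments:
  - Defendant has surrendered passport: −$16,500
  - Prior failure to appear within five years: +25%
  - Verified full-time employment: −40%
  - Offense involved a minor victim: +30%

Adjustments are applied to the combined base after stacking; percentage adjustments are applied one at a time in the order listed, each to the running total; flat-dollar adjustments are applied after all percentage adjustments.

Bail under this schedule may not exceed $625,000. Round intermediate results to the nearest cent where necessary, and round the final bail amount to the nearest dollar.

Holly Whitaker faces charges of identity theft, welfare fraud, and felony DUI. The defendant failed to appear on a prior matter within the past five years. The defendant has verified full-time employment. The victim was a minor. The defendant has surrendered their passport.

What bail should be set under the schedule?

$150,225

Base amounts from the schedule: identity theft $6,150; welfare fraud $37,400; felony DUI $126,000.
Stacking rule: highest base plus $22,500 per additional charge. Highest is felony DUI at $126,000; 2 additional charges → +$45,000. Combined base = $171,000.
Prior failure to appear within five years (+25%): $171,000 × 1.25 = $213,750.
Verified full-time employment (−40%): $213,750 × 0.6 = $128,250.
Offense involved a minor victim (+30%): $128,250 × 1.3 = $166,725.
Defendant has surrendered passport (−$16,500 flat): $166,725 − $16,500 = $150,225.
$150,225 is within the $625,000 maximum.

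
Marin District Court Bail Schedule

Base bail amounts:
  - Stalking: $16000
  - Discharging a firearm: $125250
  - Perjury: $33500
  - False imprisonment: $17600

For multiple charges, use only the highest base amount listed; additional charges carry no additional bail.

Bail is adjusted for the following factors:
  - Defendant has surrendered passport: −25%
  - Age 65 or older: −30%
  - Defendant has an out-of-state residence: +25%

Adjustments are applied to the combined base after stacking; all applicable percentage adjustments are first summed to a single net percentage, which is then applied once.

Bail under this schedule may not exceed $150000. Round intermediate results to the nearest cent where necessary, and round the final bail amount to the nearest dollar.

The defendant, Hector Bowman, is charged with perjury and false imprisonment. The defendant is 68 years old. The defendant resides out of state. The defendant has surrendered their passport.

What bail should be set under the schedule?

$23450

Base amounts from the schedule: perjury $33500; false imprisonment $17600.
Stacking rule: use the highest base only. Highest is perjury at $33500. Combined base = $33500.
Net percentage adjustment: −25% −30% +25% = −30%. $33500 × 0.7 = $23450.
$23450 is within the $150000 maximum.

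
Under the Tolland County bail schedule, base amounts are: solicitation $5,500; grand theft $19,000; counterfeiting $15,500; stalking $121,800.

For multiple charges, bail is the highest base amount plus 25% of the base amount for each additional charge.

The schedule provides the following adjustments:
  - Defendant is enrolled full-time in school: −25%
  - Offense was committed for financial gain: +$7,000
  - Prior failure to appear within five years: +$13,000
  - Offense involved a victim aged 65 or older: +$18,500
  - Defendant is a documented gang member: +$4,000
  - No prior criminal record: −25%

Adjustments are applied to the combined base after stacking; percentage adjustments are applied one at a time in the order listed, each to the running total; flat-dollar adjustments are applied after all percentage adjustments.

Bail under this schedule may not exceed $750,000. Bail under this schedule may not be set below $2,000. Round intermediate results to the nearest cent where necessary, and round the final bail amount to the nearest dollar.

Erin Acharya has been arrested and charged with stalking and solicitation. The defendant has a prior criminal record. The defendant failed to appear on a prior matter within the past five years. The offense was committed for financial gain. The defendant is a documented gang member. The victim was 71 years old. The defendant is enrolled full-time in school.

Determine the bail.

Base amounts from the schedule: stalking $121,800; solicitation $5,500.
Stacking rule: highest base plus 25% of each additional charge. Highest is stalking at $121,800. Additional: $5,500 × 25% = $1,375. Combined base = $121,800 + $1,375 = $123,175.
Defendant is enrolled full-time in school (−25%): $123,175 × 0.75 = $92,381.25.
Offense was committed for financial gain (+$7,000 flat): $92,381.25 + $7,000 = $99,381.25.
Prior failure to appear within five years (+$13,000 flat): $99,381.25 + $13,000 = $112,381.25.
Offense involved a victim aged 65 or older (+$18,500 flat): $112,381.25 + $18,500 = $130,881.25.
Defendant is a documented gang member (+$4,000 flat): $130,881.25 + $4,000 = $134,881.25.
$134,881.25 is within the $750,000 maximum.
$134,881.25 is at or above the $2,000 minimum.
Rounded to the nearest dollar: $134,881.

$134,881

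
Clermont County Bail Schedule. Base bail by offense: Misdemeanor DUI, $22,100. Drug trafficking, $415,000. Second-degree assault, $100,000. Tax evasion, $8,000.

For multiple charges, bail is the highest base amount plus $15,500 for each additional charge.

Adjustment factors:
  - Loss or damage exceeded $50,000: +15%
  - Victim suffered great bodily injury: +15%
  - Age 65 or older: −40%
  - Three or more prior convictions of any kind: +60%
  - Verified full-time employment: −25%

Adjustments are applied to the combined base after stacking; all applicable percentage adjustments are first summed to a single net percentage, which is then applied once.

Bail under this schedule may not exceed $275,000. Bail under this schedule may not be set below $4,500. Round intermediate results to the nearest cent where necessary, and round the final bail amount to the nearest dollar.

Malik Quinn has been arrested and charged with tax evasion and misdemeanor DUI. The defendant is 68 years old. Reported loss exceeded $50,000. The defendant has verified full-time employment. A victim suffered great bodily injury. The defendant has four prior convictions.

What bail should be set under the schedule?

Base amounts from the schedule: tax evasion $8,000; misdemeanor DUI $22,100.
Stacking rule: highest base plus $15,500 per additional charge. Highest is misdemeanor DUI at $22,100; 1 additional charge → +$15,500. Combined base = $37,600.
Net percentage adjustment: +15% +15% −40% +60% −25% = +25%. $37,600 × 1.25 = $47,000.
$47,000 is within the $275,000 maximum.
$47,000 is at or above the $4,500 minimum.

$47,000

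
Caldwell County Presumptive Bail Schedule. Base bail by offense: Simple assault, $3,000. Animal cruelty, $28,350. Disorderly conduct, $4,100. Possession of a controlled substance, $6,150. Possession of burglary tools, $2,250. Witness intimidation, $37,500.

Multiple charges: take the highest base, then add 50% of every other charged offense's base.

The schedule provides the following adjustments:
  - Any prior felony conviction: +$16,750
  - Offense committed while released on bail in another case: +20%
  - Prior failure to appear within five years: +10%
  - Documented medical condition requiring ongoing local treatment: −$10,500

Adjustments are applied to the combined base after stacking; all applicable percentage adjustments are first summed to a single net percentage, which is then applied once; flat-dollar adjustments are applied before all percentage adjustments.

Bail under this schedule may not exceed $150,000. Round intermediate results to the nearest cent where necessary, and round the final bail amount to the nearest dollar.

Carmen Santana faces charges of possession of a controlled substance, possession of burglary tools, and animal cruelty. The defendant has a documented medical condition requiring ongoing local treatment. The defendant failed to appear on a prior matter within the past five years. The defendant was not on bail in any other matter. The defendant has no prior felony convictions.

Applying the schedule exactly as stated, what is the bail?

$24,255

Base amounts from the schedule: possession of a controlled substance $6,150; possession of burglary tools $2,250; animal cruelty $28,350.
Stacking rule: highest base plus 50% of each additional charge. Highest is animal cruelty at $28,350. Additional: $6,150 × 50% = $3,075; $2,250 × 50% = $1,125. Combined base = $28,350 + $4,200 = $32,550.
Documented medical condition requiring ongoing local treatment (−$10,500 flat): $32,550 − $10,500 = $22,050.
Prior failure to appear within five years (+10%): $22,050 × 1.1 = $24,255.
$24,255 is within the $150,000 maximum.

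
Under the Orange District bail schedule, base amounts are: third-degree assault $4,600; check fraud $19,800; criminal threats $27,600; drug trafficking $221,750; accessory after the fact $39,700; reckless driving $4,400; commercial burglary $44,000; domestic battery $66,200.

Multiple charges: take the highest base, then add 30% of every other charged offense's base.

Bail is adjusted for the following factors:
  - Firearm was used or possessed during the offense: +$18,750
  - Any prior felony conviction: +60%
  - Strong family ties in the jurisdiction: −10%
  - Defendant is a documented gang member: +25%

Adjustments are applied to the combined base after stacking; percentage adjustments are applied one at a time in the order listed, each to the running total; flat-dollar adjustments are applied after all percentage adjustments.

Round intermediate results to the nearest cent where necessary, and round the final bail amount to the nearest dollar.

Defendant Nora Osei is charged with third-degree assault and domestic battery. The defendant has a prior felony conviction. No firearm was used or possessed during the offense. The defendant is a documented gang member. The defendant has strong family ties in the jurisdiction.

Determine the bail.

$121,644

Base amounts from the schedule: third-degree assault $4,600; domestic battery $66,200.
Stacking rule: highest base plus 30% of each additional charge. Highest is domestic battery at $66,200. Additional: $4,600 × 30% = $1,380. Combined base = $66,200 + $1,380 = $67,580.
Any prior felony conviction (+60%): $67,580 × 1.6 = $108,128.
Strong family ties in the jurisdiction (−10%): $108,128 × 0.9 = $97,315.20.
Defendant is a documented gang member (+25%): $97,315.20 × 1.25 = $121,644.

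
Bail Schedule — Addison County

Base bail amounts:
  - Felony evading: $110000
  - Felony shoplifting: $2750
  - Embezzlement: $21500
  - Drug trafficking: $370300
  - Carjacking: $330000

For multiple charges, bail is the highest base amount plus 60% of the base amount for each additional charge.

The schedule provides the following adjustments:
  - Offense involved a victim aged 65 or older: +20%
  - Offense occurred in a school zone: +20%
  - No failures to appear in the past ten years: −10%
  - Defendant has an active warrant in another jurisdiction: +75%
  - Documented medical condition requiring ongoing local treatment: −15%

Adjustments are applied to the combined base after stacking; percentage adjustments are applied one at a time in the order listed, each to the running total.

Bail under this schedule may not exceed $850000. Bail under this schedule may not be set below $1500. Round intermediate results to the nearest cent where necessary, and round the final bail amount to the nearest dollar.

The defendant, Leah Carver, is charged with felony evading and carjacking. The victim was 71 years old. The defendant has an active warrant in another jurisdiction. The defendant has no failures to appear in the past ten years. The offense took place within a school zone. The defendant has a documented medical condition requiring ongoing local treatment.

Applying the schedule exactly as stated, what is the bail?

Base amounts from the schedule: felony evading $110000; carjacking $330000.
Stacking rule: highest base plus 60% of each additional charge. Highest is carjacking at $330000. Additional: $110000 × 60% = $66000. Combined base = $330000 + $66000 = $396000.
Offense involved a victim aged 65 or older (+20%): $396000 × 1.2 = $475200.
Offense occurred in a school zone (+20%): $475200 × 1.2 = $570240.
No failures to appear in the past ten years (−10%): $570240 × 0.9 = $513216.
Defendant has an active warrant in another jurisdiction (+75%): $513216 × 1.75 = $898128.
Documented medical condition requiring ongoing local treatment (−15%): $898128 × 0.85 = $763408.80.
$763408.80 is within the $850000 maximum.
$763408.80 is at or above the $1500 minimum.
Rounded to the nearest dollar: $763409.

$763409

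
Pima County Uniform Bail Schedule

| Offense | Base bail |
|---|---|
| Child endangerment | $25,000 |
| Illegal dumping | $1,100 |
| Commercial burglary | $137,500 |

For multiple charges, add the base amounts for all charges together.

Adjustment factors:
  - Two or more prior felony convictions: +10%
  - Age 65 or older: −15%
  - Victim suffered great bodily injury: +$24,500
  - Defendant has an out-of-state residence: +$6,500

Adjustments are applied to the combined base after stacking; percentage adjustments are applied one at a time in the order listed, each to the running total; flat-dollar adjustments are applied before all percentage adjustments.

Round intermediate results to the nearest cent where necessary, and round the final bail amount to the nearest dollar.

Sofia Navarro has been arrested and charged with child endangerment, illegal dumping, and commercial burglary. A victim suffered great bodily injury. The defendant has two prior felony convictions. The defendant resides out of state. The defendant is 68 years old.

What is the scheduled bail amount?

Base amounts from the schedule: child endangerment $25,000; illegal dumping $1,100; commercial burglary $137,500.
Stacking rule: sum of all bases. $25,000 + $1,100 + $137,500 = $163,600.
Victim suffered great bodily injury (+$24,500 flat): $163,600 + $24,500 = $188,100.
Defendant has an out-of-state residence (+$6,500 flat): $188,100 + $6,500 = $194,600.
Two or more prior felony convictions (+10%): $194,600 × 1.1 = $214,060.
Age 65 or older (−15%): $214,060 × 0.85 = $181,951.

$181,951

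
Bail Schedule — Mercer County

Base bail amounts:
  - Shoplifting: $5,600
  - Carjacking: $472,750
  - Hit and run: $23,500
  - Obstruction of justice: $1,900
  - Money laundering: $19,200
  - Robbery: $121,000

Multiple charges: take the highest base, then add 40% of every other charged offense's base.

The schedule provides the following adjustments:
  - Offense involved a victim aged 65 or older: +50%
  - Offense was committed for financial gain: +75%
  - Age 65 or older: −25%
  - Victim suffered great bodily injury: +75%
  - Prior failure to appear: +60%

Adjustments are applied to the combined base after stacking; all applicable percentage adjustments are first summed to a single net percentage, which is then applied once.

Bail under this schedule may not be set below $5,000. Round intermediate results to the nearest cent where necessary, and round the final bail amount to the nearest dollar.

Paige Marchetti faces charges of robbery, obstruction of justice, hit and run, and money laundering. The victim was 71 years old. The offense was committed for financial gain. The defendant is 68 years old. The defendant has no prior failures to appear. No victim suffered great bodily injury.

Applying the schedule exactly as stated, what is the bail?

Base amounts from the schedule: robbery $121,000; obstruction of justice $1,900; hit and run $23,500; money laundering $19,200.
Stacking rule: highest base plus 40% of each additional charge. Highest is robbery at $121,000. Additional: $1,900 × 40% = $760; $23,500 × 40% = $9,400; $19,200 × 40% = $7,680. Combined base = $121,000 + $17,840 = $138,840.
Net percentage adjustment: +50% +75% −25% = +100%. $138,840 × 2 = $277,680.
$277,680 is at or above the $5,000 minimum.

$277,680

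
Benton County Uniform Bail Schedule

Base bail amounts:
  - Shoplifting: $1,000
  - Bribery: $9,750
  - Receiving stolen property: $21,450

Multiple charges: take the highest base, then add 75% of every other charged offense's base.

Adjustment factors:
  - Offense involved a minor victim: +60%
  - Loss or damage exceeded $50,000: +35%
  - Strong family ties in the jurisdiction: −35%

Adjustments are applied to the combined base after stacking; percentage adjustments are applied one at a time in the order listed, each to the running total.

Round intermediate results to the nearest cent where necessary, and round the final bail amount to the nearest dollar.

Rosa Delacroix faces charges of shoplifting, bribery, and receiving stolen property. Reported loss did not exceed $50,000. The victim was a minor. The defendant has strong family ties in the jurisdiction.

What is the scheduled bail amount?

Base amounts from the schedule: shoplifting $1,000; bribery $9,750; receiving stolen property $21,450.
Stacking rule: highest base plus 75% of each additional charge. Highest is receiving stolen property at $21,450. Additional: $1,000 × 75% = $750; $9,750 × 75% = $7,312.50. Combined base = $21,450 + $8,062.50 = $29,512.50.
Offense involved a minor victim (+60%): $29,512.50 × 1.6 = $47,220.
Strong family ties in the jurisdiction (−35%): $47,220 × 0.65 = $30,693.

$30,693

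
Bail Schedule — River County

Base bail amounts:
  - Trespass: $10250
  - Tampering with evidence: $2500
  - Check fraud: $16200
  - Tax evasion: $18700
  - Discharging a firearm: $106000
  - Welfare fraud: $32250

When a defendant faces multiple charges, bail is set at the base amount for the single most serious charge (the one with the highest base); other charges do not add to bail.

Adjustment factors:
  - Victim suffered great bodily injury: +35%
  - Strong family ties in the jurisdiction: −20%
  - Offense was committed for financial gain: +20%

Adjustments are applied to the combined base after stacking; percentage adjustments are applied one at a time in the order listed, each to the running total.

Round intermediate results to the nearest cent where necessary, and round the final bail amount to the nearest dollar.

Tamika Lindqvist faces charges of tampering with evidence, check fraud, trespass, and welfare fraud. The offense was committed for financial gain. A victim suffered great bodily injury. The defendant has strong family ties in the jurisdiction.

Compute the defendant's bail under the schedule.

Base amounts from the schedule: tampering with evidence $2500; check fraud $16200; trespass $10250; welfare fraud $32250.
Stacking rule: use the highest base only. Highest is welfare fraud at $32250. Combined base = $32250.
Victim suffered great bodily injury (+35%): $32250 × 1.35 = $43537.50.
Strong family ties in the jurisdiction (−20%): $43537.50 × 0.8 = $34830.
Offense was committed for financial gain (+20%): $34830 × 1.2 = $41796.

$41796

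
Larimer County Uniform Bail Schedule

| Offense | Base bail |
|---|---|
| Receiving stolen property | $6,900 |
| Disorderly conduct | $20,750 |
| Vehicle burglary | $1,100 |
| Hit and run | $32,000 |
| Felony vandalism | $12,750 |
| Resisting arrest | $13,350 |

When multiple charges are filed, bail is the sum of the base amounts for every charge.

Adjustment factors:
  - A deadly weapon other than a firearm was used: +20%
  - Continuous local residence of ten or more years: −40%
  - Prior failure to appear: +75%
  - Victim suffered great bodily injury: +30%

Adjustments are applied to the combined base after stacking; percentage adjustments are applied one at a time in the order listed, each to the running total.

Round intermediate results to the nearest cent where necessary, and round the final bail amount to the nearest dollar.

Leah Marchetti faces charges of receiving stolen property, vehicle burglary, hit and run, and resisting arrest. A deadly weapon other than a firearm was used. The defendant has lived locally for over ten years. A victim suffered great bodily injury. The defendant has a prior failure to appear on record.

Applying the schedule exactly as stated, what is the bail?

Base amounts from the schedule: receiving stolen property $6,900; vehicle burglary $1,100; hit and run $32,000; resisting arrest $13,350.
Stacking rule: sum of all bases. $6,900 + $1,100 + $32,000 + $13,350 = $53,350.
A deadly weapon other than a firearm was used (+20%): $53,350 × 1.2 = $64,020.
Continuous local residence of ten or more years (−40%): $64,020 × 0.6 = $38,412.
Prior failure to appear (+75%): $38,412 × 1.75 = $67,221.
Victim suffered great bodily injury (+30%): $67,221 × 1.3 = $87,387.30.
Rounded to the nearest dollar: $87,387.

$87,387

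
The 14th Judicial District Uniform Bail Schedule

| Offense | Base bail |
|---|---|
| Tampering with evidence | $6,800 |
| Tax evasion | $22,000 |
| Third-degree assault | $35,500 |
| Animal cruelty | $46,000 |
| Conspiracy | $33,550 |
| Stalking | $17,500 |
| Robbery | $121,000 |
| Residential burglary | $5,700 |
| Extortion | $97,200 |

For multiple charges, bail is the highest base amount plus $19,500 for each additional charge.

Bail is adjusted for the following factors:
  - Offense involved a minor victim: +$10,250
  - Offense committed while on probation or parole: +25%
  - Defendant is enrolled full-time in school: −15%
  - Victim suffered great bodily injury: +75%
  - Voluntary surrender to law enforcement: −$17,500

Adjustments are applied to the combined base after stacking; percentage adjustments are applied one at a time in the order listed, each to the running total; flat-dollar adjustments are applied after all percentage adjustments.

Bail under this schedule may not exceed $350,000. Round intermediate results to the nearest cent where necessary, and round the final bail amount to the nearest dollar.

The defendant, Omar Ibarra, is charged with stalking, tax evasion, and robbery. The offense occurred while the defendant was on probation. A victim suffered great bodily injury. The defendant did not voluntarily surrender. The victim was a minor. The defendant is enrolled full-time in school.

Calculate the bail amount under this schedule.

$307,750

Base amounts from the schedule: stalking $17,500; tax evasion $22,000; robbery $121,000.
Stacking rule: highest base plus $19,500 per additional charge. Highest is robbery at $121,000; 2 additional charges → +$39,000. Combined base = $160,000.
Offense committed while on probation or parole (+25%): $160,000 × 1.25 = $200,000.
Defendant is enrolled full-time in school (−15%): $200,000 × 0.85 = $170,000.
Victim suffered great bodily injury (+75%): $170,000 × 1.75 = $297,500.
Offense involved a minor victim (+$10,250 flat): $297,500 + $10,250 = $307,750.
$307,750 is within the $350,000 maximum.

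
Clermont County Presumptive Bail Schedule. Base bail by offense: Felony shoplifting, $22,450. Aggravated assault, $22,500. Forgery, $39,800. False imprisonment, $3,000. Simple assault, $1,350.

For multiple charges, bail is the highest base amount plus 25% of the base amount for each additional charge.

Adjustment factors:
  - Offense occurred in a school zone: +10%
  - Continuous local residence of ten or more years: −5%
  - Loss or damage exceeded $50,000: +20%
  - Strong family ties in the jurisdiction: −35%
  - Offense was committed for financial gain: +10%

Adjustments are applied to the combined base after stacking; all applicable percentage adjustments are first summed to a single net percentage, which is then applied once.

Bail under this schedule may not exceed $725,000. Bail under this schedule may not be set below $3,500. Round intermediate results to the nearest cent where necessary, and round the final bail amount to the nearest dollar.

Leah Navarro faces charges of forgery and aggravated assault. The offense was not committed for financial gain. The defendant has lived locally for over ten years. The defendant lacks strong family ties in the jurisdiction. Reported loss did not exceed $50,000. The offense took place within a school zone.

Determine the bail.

Base amounts from the schedule: forgery $39,800; aggravated assault $22,500.
Stacking rule: highest base plus 25% of each additional charge. Highest is forgery at $39,800. Additional: $22,500 × 25% = $5,625. Combined base = $39,800 + $5,625 = $45,425.
Net percentage adjustment: +10% −5% = +5%. $45,425 × 1.05 = $47,696.25.
$47,696.25 is within the $725,000 maximum.
$47,696.25 is at or above the $3,500 minimum.
Rounded to the nearest dollar: $47,696.

$47,696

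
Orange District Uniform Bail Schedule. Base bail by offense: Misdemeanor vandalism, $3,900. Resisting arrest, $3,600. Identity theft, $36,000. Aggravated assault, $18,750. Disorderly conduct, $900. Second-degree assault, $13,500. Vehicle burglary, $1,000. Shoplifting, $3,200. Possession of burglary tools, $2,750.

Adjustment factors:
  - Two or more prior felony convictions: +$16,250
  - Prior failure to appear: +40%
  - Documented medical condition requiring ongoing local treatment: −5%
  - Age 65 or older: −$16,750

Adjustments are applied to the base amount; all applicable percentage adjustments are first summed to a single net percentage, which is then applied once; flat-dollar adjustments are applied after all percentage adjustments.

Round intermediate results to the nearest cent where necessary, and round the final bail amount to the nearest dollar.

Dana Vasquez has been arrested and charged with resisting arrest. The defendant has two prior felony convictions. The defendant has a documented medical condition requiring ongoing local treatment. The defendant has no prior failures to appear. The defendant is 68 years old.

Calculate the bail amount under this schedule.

$2,920

Base amounts from the schedule: resisting arrest $3,600.
Single charge. Combined base = $3,600.
Documented medical condition requiring ongoing local treatment (−5%): $3,600 × 0.95 = $3,420.
Two or more prior felony convictions (+$16,250 flat): $3,420 + $16,250 = $19,670.
Age 65 or older (−$16,750 flat): $19,670 − $16,750 = $2,920.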